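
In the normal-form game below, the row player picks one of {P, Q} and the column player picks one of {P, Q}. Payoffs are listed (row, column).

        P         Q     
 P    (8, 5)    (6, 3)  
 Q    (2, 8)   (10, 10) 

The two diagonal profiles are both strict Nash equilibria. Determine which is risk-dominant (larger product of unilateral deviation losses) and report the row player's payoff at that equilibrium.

8

At both P: the row player loses 8 − 2 = 6 by deviating; the column player loses 5 − 3 = 2. Product = 6·2 = 12.
At both Q: the row player loses 10 − 6 = 4 by deviating; the column player loses 10 − 8 = 2. Product = 4·2 = 8.
12 > 8, so both P is risk-dominant. The row player's payoff there is 8.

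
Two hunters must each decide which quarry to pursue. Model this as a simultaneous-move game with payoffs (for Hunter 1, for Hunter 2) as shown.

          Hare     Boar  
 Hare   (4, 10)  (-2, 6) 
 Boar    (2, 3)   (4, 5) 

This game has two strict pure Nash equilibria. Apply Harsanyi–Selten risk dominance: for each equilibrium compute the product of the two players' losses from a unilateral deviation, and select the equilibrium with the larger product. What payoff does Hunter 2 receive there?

At both Hare: Hunter 1 loses 4 − 2 = 2 by deviating; Hunter 2 loses 10 − 6 = 4. Product = 2·4 = 8.
At both Boar: Hunter 1 loses 4 − (-2) = 6 by deviating; Hunter 2 loses 5 − 3 = 2. Product = 6·2 = 12.
12 > 8, so both Boar is risk-dominant. Hunter 2's payoff there is 5.

5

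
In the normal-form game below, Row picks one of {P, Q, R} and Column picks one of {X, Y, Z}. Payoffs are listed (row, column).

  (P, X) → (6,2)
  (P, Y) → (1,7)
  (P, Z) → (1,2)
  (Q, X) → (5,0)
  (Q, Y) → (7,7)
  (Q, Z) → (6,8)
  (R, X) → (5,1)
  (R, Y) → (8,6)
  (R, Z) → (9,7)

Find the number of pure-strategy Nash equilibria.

(R, Z): Row gets 9 (best alternative 6); Column gets 7 (best alternative 6). Neither deviates — NE.
(P, X) is not a NE: Column would switch to Y (7 > 2).
No other cell survives both best-response checks, so there is 1 pure NE.

1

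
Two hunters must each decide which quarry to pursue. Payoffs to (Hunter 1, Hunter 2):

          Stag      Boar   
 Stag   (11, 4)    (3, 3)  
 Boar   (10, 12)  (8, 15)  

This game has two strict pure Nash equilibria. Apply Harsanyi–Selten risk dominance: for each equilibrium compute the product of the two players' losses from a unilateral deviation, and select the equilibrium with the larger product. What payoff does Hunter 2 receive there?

At both Stag: Hunter 1 loses 11 − 10 = 1 by deviating; Hunter 2 loses 4 − 3 = 1. Product = 1·1 = 1.
At both Boar: Hunter 1 loses 8 − 3 = 5 by deviating; Hunter 2 loses 15 − 12 = 3. Product = 5·3 = 15.
15 > 1, so both Boar is risk-dominant. Hunter 2's payoff there is 15.

15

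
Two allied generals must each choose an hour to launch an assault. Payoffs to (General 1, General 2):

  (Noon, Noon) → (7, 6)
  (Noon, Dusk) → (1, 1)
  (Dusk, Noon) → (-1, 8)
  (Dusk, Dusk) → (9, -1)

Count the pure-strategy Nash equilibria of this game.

Both Noon: General 1 gets 7 (best alternative -1); General 2 gets 6 (best alternative 1). Neither deviates — NE.
Both Dusk is not a NE: General 2 would switch to Noon (8 > -1).
No other cell survives both best-response checks, so there is 1 pure NE.

1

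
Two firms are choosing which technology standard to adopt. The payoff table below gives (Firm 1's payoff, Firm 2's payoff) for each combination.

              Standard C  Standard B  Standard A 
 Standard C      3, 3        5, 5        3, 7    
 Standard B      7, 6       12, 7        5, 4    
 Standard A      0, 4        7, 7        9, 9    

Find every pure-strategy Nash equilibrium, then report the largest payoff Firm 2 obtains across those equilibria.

9

Both Standard B is a pure NE (Firm 1: 12 ≥ 7; Firm 2: 7 ≥ 6). Firm 2 gets 7.
Both Standard A is a pure NE (Firm 1: 9 ≥ 5; Firm 2: 9 ≥ 7). Firm 2 gets 9.
Every other cell has a profitable deviation for at least one player. Highest of {7, 9} is 9.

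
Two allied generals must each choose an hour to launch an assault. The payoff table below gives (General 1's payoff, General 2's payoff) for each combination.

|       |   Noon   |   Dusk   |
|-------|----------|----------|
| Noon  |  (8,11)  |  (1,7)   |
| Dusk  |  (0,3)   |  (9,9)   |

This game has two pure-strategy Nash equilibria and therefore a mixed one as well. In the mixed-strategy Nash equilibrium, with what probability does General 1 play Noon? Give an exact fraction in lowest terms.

3/5

General 1's mix p on Noon must make General 2 indifferent between Noon and Dusk.
General 2's payoff from Noon: 11p + 3(1−p). From Dusk: 7p + 9(1−p).
Set equal: 4p = 6(1−p) → p = 6/10 = 3/5.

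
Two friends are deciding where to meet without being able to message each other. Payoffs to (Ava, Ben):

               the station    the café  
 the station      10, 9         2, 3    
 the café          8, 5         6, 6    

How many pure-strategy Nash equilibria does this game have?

2

Both the station: Ava gets 10 (best alternative 8); Ben gets 9 (best alternative 3). Neither deviates — NE.
Both the café: Ava gets 6 (best alternative 2); Ben gets 6 (best alternative 5). Neither deviates — NE.
(the café, the station) is not a NE: Ava would switch to the station (10 > 8).
No other cell survives both best-response checks, so there are 2 pure NE.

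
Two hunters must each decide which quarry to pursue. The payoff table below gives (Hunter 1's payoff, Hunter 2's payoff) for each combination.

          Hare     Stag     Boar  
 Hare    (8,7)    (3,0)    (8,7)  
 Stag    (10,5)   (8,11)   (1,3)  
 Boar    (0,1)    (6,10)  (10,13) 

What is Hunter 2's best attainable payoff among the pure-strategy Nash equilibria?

13

Both Stag is a pure NE (Hunter 1: 8 ≥ 6; Hunter 2: 11 ≥ 5). Hunter 2 gets 11.
Both Boar is a pure NE (Hunter 1: 10 ≥ 8; Hunter 2: 13 ≥ 10). Hunter 2 gets 13.
Every other cell has a profitable deviation for at least one player. Highest of {11, 13} is 13.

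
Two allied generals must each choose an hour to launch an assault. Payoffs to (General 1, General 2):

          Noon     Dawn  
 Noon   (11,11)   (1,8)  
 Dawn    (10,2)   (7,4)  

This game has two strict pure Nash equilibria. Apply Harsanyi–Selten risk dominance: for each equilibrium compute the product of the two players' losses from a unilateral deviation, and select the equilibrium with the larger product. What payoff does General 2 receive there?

4

At both Noon: General 1 loses 11 − 10 = 1 by deviating; General 2 loses 11 − 8 = 3. Product = 1·3 = 3.
At both Dawn: General 1 loses 7 − 1 = 6 by deviating; General 2 loses 4 − 2 = 2. Product = 6·2 = 12.
12 > 3, so both Dawn is risk-dominant. General 2's payoff there is 4.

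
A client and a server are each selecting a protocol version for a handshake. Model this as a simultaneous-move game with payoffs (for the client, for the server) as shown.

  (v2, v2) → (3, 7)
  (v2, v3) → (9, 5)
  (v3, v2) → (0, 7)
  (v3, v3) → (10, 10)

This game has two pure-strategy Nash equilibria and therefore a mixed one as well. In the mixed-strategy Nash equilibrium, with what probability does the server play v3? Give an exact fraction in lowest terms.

3/4

The server's mix q on v2 must make the client indifferent between v2 and v3.
The client's payoff from v2: 3q + 9(1−q). From v3: 0q + 10(1−q).
Set equal: 3q = 1(1−q) → q = 1/4.
Probability on v3 is 1 − 1/4 = 3/4.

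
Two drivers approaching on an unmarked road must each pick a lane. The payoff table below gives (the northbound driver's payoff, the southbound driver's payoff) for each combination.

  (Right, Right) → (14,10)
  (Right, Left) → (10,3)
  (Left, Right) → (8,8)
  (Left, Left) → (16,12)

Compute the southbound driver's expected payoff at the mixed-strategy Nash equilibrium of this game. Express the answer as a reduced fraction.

96/11

The northbound driver mixes with probability p on Right, chosen so the southbound driver is indifferent: 10p + 8(1−p) = 3p + 12(1−p) gives p = 4/11.
The southbound driver's expected payoff is 10·4/11 + 8·7/11 = 96/11.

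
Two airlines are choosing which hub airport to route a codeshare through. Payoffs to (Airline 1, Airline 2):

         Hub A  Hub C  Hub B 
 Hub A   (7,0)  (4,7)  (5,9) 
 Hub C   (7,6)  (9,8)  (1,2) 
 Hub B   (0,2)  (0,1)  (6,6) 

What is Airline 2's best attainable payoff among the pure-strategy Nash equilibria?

Both Hub C is a pure NE (Airline 1: 9 ≥ 4; Airline 2: 8 ≥ 6). Airline 2 gets 8.
Both Hub B is a pure NE (Airline 1: 6 ≥ 5; Airline 2: 6 ≥ 2). Airline 2 gets 6.
Every other cell has a profitable deviation for at least one player. Highest of {8, 6} is 8.

8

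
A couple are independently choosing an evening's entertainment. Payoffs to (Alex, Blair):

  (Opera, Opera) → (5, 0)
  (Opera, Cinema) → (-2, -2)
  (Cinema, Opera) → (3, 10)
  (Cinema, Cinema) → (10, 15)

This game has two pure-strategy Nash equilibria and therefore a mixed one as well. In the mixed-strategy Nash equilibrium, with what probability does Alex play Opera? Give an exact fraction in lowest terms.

5/7

Alex's mix p on Opera must make Blair indifferent between Opera and Cinema.
Blair's payoff from Opera: 0p + 10(1−p). From Cinema: (-2)p + 15(1−p).
Set equal: 2p = 5(1−p) → p = 5/7.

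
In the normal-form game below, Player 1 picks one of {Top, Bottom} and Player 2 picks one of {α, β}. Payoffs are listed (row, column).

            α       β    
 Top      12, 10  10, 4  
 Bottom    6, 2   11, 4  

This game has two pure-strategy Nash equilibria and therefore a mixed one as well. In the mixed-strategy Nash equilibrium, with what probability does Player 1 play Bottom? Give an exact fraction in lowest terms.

3/4

Player 1's mix p on Top must make Player 2 indifferent between α and β.
Player 2's payoff from α: 10p + 2(1−p). From β: 4p + 4(1−p).
Set equal: 6p = 2(1−p) → p = 2/8 = 1/4.
Probability on Bottom is 1 − 1/4 = 3/4.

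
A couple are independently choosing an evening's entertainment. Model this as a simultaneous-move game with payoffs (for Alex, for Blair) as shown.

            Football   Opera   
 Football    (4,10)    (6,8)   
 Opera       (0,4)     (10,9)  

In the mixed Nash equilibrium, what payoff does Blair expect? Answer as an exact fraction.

Alex mixes with probability p on Football, chosen so Blair is indifferent: 10p + 4(1−p) = 8p + 9(1−p) gives p = 5/7.
Blair's expected payoff is 10·5/7 + 4·2/7 = 58/7.

58/7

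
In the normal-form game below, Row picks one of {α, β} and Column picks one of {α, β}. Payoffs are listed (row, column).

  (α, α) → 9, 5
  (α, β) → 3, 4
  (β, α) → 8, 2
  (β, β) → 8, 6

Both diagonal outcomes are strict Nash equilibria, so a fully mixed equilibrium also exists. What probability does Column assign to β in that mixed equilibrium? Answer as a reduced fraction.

1/6

Column's mix q on α must make Row indifferent between α and β.
Row's payoff from α: 9q + 3(1−q). From β: 8q + 8(1−q).
Set equal: 1q = 5(1−q) → q = 5/6.
Probability on β is 1 − 5/6 = 1/6.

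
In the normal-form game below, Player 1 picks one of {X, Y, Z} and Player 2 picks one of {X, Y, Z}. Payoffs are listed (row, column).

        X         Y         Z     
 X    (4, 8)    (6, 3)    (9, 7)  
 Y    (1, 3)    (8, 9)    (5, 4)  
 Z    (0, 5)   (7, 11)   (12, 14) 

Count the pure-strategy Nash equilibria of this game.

3

Both X: Player 1 gets 4 (best alternative 1); Player 2 gets 8 (best alternative 7). Neither deviates — NE.
Both Y: Player 1 gets 8 (best alternative 7); Player 2 gets 9 (best alternative 4). Neither deviates — NE.
Both Z: Player 1 gets 12 (best alternative 9); Player 2 gets 14 (best alternative 11). Neither deviates — NE.
(X, Y) is not a NE: Player 1 would switch to Y (8 > 6).
No other cell survives both best-response checks, so there are 3 pure NE.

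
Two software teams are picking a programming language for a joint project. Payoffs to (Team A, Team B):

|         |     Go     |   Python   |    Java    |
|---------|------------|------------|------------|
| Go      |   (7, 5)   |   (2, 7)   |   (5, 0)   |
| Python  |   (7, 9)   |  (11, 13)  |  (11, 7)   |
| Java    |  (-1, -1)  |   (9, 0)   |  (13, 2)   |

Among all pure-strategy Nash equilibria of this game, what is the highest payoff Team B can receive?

13

Both Python is a pure NE (Team A: 11 ≥ 9; Team B: 13 ≥ 9). Team B gets 13.
Both Java is a pure NE (Team A: 13 ≥ 11; Team B: 2 ≥ 0). Team B gets 2.
Every other cell has a profitable deviation for at least one player. Highest of {13, 2} is 13.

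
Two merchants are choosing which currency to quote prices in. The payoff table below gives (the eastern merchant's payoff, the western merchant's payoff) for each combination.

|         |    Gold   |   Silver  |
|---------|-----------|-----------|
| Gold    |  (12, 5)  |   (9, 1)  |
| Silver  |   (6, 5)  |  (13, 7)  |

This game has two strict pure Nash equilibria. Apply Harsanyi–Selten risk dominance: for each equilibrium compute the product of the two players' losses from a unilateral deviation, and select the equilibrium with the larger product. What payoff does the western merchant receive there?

At both Gold: the eastern merchant loses 12 − 6 = 6 by deviating; the western merchant loses 5 − 1 = 4. Product = 6·4 = 24.
At both Silver: the eastern merchant loses 13 − 9 = 4 by deviating; the western merchant loses 7 − 5 = 2. Product = 4·2 = 8.
24 > 8, so both Gold is risk-dominant. The western merchant's payoff there is 5.

5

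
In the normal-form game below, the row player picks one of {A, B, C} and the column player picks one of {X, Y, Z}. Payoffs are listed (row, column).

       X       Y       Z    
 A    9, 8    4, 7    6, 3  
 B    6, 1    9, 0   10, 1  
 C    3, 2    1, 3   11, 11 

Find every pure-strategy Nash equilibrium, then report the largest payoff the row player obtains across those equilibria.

11

(A, X) is a pure NE (the row player: 9 ≥ 6; the column player: 8 ≥ 7). The row player gets 9.
(C, Z) is a pure NE (the row player: 11 ≥ 10; the column player: 11 ≥ 3). The row player gets 11.
Every other cell has a profitable deviation for at least one player. Highest of {9, 11} is 11.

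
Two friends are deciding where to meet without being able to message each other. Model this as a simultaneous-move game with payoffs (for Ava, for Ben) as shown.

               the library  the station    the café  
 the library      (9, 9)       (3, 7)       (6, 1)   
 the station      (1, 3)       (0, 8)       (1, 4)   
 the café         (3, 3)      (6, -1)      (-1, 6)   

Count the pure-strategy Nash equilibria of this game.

1

Both the library: Ava gets 9 (best alternative 3); Ben gets 9 (best alternative 7). Neither deviates — NE.
Both the café is not a NE: Ava would switch to the library (6 > -1).
No other cell survives both best-response checks, so there is 1 pure NE.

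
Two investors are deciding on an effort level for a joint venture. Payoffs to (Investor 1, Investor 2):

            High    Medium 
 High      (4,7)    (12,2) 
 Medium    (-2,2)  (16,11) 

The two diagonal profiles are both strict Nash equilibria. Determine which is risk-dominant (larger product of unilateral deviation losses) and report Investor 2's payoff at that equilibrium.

At both High: Investor 1 loses 4 − (-2) = 6 by deviating; Investor 2 loses 7 − 2 = 5. Product = 6·5 = 30.
At both Medium: Investor 1 loses 16 − 12 = 4 by deviating; Investor 2 loses 11 − 2 = 9. Product = 4·9 = 36.
36 > 30, so both Medium is risk-dominant. Investor 2's payoff there is 11.

11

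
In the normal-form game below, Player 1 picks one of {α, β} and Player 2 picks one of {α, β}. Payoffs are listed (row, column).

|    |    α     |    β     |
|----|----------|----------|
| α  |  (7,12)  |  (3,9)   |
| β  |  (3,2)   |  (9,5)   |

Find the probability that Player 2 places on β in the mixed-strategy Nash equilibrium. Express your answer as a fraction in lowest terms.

2/5

Player 2's mix q on α must make Player 1 indifferent between α and β.
Player 1's payoff from α: 7q + 3(1−q). From β: 3q + 9(1−q).
Set equal: 4q = 6(1−q) → q = 6/10 = 3/5.
Probability on β is 1 − 3/5 = 2/5.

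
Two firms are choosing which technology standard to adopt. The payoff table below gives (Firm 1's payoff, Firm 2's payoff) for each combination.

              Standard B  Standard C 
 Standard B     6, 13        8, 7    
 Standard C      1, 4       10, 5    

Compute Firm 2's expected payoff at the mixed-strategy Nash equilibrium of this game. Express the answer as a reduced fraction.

37/7

Firm 1 mixes with probability p on Standard B, chosen so Firm 2 is indifferent: 13p + 4(1−p) = 7p + 5(1−p) gives p = 1/7.
Firm 2's expected payoff is 13·1/7 + 4·6/7 = 37/7.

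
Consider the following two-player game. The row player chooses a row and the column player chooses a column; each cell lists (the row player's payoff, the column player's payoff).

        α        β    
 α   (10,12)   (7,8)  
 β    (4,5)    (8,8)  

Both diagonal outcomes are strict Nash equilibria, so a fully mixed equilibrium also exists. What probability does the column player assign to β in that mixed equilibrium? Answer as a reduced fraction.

6/7

The column player's mix q on α must make the row player indifferent between α and β.
The row player's payoff from α: 10q + 7(1−q). From β: 4q + 8(1−q).
Set equal: 6q = 1(1−q) → q = 1/7.
Probability on β is 1 − 1/7 = 6/7.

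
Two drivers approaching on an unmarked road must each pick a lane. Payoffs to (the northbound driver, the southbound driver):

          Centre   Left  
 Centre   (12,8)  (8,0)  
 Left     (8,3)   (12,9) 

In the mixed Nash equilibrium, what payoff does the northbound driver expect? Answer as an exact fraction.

The southbound driver mixes with probability q on Centre, chosen so the northbound driver is indifferent: 12q + 8(1−q) = 8q + 12(1−q) gives q = 1/2.
The northbound driver's expected payoff (from either row, since indifferent) is 12·1/2 + 8·1/2 = 10.

10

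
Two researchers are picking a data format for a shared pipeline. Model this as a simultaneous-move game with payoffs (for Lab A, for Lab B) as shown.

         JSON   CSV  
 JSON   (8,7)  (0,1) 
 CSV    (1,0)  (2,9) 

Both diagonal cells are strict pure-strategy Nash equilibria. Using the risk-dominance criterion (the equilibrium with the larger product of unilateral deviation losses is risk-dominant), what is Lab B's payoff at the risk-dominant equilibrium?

7

At both JSON: Lab A loses 8 − 1 = 7 by deviating; Lab B loses 7 − 1 = 6. Product = 7·6 = 42.
At both CSV: Lab A loses 2 − 0 = 2 by deviating; Lab B loses 9 − 0 = 9. Product = 2·9 = 18.
42 > 18, so both JSON is risk-dominant. Lab B's payoff there is 7.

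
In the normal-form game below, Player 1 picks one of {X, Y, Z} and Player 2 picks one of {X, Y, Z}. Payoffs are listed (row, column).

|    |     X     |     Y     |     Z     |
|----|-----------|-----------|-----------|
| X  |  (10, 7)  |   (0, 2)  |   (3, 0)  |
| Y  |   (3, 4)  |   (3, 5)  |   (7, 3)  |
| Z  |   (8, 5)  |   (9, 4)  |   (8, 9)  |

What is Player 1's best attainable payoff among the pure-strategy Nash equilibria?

Both X is a pure NE (Player 1: 10 ≥ 8; Player 2: 7 ≥ 2). Player 1 gets 10.
Both Z is a pure NE (Player 1: 8 ≥ 7; Player 2: 9 ≥ 5). Player 1 gets 8.
Every other cell has a profitable deviation for at least one player. Highest of {10, 8} is 10.

10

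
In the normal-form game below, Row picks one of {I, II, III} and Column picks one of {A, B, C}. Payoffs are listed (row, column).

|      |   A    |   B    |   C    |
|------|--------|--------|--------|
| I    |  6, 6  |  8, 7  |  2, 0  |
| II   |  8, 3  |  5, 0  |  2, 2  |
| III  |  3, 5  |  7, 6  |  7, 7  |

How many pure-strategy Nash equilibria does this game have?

(I, B): Row gets 8 (best alternative 7); Column gets 7 (best alternative 6). Neither deviates — NE.
(II, A): Row gets 8 (best alternative 6); Column gets 3 (best alternative 2). Neither deviates — NE.
(III, C): Row gets 7 (best alternative 2); Column gets 7 (best alternative 6). Neither deviates — NE.
(II, B) is not a NE: Row would switch to I (8 > 5).
No other cell survives both best-response checks, so there are 3 pure NE.

3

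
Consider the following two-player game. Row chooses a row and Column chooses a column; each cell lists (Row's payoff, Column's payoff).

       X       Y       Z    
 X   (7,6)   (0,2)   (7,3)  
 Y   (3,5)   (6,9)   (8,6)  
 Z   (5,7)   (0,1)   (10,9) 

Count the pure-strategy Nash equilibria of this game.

Both X: Row gets 7 (best alternative 5); Column gets 6 (best alternative 3). Neither deviates — NE.
Both Y: Row gets 6 (best alternative 0); Column gets 9 (best alternative 6). Neither deviates — NE.
Both Z: Row gets 10 (best alternative 8); Column gets 9 (best alternative 7). Neither deviates — NE.
(Y, X) is not a NE: Row would switch to X (7 > 3).
No other cell survives both best-response checks, so there are 3 pure NE.

3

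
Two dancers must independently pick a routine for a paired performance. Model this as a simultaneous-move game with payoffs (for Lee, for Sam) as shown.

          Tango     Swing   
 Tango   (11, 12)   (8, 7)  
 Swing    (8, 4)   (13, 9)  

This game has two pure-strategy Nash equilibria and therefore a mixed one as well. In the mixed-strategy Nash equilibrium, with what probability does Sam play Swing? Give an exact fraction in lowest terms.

Sam's mix q on Tango must make Lee indifferent between Tango and Swing.
Lee's payoff from Tango: 11q + 8(1−q). From Swing: 8q + 13(1−q).
Set equal: 3q = 5(1−q) → q = 5/8.
Probability on Swing is 1 − 5/8 = 3/8.

3/8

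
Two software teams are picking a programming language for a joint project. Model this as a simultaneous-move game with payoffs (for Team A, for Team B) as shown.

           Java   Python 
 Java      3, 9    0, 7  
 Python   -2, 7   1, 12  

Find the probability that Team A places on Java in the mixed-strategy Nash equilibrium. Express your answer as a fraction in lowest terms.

Team A's mix p on Java must make Team B indifferent between Java and Python.
Team B's payoff from Java: 9p + 7(1−p). From Python: 7p + 12(1−p).
Set equal: 2p = 5(1−p) → p = 5/7.

5/7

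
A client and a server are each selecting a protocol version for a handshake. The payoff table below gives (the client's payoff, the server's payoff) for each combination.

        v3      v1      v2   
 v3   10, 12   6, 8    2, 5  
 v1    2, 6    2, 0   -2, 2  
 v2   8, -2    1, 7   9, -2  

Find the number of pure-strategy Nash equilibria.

Both v3: the client gets 10 (best alternative 8); the server gets 12 (best alternative 8). Neither deviates — NE.
Both v1 is not a NE: the client would switch to v3 (6 > 2).
No other cell survives both best-response checks, so there is 1 pure NE.

1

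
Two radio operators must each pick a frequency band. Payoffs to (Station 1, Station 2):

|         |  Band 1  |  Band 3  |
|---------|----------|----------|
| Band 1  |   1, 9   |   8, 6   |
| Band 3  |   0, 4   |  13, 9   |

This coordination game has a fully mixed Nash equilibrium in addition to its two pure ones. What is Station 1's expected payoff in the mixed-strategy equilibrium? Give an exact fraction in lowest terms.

13/6

Station 2 mixes with probability q on Band 1, chosen so Station 1 is indifferent: 1q + 8(1−q) = 0q + 13(1−q) gives q = 5/6.
Station 1's expected payoff (from either row, since indifferent) is 1·5/6 + 8·1/6 = 13/6.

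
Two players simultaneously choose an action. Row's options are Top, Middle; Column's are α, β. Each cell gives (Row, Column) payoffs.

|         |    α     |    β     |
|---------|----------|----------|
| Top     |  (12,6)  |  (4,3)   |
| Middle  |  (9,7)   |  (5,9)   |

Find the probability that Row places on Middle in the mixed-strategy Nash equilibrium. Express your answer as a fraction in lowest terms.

Row's mix p on Top must make Column indifferent between α and β.
Column's payoff from α: 6p + 7(1−p). From β: 3p + 9(1−p).
Set equal: 3p = 2(1−p) → p = 2/5.
Probability on Middle is 1 − 2/5 = 3/5.

3/5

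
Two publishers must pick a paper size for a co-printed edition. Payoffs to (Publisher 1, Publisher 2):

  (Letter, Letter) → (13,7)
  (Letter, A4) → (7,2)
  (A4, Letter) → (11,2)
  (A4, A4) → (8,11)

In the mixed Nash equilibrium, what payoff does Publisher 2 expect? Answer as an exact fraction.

73/14

Publisher 1 mixes with probability p on Letter, chosen so Publisher 2 is indifferent: 7p + 2(1−p) = 2p + 11(1−p) gives p = 9/14.
Publisher 2's expected payoff is 7·9/14 + 2·5/14 = 73/14.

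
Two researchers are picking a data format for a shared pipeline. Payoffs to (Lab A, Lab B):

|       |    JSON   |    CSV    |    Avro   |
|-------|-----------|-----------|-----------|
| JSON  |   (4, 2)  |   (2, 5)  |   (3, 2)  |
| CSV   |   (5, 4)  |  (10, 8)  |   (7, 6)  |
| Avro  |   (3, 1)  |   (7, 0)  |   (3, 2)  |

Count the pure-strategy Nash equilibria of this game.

Both CSV: Lab A gets 10 (best alternative 7); Lab B gets 8 (best alternative 6). Neither deviates — NE.
Both Avro is not a NE: Lab A would switch to CSV (7 > 3).
No other cell survives both best-response checks, so there is 1 pure NE.

1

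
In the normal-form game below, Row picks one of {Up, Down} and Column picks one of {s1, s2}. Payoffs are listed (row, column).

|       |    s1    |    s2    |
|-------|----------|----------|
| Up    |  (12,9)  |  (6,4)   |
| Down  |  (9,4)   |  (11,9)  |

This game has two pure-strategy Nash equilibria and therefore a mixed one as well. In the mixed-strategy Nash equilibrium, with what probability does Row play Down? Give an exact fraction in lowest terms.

Row's mix p on Up must make Column indifferent between s1 and s2.
Column's payoff from s1: 9p + 4(1−p). From s2: 4p + 9(1−p).
Set equal: 5p = 5(1−p) → p = 5/10 = 1/2.
Probability on Down is 1 − 1/2 = 1/2.

1/2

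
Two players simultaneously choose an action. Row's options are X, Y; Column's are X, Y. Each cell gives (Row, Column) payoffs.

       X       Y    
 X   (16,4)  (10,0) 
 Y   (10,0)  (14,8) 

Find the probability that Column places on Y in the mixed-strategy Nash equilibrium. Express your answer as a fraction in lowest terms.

3/5

Column's mix q on X must make Row indifferent between X and Y.
Row's payoff from X: 16q + 10(1−q). From Y: 10q + 14(1−q).
Set equal: 6q = 4(1−q) → q = 4/10 = 2/5.
Probability on Y is 1 − 2/5 = 3/5.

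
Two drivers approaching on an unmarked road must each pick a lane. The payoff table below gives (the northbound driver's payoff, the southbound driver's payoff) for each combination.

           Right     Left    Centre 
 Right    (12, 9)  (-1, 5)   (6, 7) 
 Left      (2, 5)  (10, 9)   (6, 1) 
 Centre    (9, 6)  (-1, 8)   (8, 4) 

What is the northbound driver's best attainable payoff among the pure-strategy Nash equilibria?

12

Both Right is a pure NE (the northbound driver: 12 ≥ 9; the southbound driver: 9 ≥ 7). The northbound driver gets 12.
Both Left is a pure NE (the northbound driver: 10 ≥ -1; the southbound driver: 9 ≥ 5). The northbound driver gets 10.
Every other cell has a profitable deviation for at least one player. Highest of {12, 10} is 12.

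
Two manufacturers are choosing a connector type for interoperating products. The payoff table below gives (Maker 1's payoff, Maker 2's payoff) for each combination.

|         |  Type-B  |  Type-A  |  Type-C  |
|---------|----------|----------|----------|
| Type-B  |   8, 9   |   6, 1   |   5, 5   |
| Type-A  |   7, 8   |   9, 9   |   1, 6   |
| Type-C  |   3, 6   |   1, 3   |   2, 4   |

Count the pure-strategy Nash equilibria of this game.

2

Both Type-B: Maker 1 gets 8 (best alternative 7); Maker 2 gets 9 (best alternative 5). Neither deviates — NE.
Both Type-A: Maker 1 gets 9 (best alternative 6); Maker 2 gets 9 (best alternative 8). Neither deviates — NE.
Both Type-C is not a NE: Maker 1 would switch to Type-B (5 > 2).
No other cell survives both best-response checks, so there are 2 pure NE.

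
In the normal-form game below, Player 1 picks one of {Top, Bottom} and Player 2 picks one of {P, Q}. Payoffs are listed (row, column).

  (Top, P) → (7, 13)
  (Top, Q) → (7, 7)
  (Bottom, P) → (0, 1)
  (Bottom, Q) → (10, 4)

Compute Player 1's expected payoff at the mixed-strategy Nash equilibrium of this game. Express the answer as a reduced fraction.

7

Player 2 mixes with probability q on P, chosen so Player 1 is indifferent: 7q + 7(1−q) = 0q + 10(1−q) gives q = 3/10.
Player 1's expected payoff (from either row, since indifferent) is 7·3/10 + 7·7/10 = 7.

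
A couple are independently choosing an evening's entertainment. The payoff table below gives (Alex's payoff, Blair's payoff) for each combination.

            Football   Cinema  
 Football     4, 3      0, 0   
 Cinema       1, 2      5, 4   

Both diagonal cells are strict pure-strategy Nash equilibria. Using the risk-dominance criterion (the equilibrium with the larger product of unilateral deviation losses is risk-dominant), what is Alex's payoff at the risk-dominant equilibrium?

5

At both Football: Alex loses 4 − 1 = 3 by deviating; Blair loses 3 − 0 = 3. Product = 3·3 = 9.
At both Cinema: Alex loses 5 − 0 = 5 by deviating; Blair loses 4 − 2 = 2. Product = 5·2 = 10.
10 > 9, so both Cinema is risk-dominant. Alex's payoff there is 5.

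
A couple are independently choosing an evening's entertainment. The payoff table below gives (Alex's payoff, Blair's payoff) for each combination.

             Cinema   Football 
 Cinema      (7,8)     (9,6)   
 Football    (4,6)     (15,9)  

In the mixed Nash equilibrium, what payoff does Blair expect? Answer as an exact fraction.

36/5

Alex mixes with probability p on Cinema, chosen so Blair is indifferent: 8p + 6(1−p) = 6p + 9(1−p) gives p = 3/5.
Blair's expected payoff is 8·3/5 + 6·2/5 = 36/5.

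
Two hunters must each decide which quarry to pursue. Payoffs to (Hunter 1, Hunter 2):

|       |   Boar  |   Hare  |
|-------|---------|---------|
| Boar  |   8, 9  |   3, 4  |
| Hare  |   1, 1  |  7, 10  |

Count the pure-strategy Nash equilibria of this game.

2

Both Boar: Hunter 1 gets 8 (best alternative 1); Hunter 2 gets 9 (best alternative 4). Neither deviates — NE.
Both Hare: Hunter 1 gets 7 (best alternative 3); Hunter 2 gets 10 (best alternative 1). Neither deviates — NE.
(Boar, Hare) is not a NE: Hunter 1 would switch to Hare (7 > 3).
No other cell survives both best-response checks, so there are 2 pure NE.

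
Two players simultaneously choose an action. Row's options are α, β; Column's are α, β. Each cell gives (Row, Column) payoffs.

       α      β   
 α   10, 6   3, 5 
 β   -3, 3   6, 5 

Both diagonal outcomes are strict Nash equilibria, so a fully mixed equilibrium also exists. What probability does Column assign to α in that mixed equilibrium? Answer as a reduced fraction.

Column's mix q on α must make Row indifferent between α and β.
Row's payoff from α: 10q + 3(1−q). From β: (-3)q + 6(1−q).
Set equal: 13q = 3(1−q) → q = 3/16.

3/16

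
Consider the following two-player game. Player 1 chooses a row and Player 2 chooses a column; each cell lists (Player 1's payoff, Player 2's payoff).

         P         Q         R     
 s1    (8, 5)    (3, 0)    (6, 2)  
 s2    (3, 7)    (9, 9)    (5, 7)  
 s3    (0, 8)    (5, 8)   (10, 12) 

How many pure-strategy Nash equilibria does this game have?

3

(s1, P): Player 1 gets 8 (best alternative 3); Player 2 gets 5 (best alternative 2). Neither deviates — NE.
(s2, Q): Player 1 gets 9 (best alternative 5); Player 2 gets 9 (best alternative 7). Neither deviates — NE.
(s3, R): Player 1 gets 10 (best alternative 6); Player 2 gets 12 (best alternative 8). Neither deviates — NE.
(s3, Q) is not a NE: Player 1 would switch to s2 (9 > 5).
No other cell survives both best-response checks, so there are 3 pure NE.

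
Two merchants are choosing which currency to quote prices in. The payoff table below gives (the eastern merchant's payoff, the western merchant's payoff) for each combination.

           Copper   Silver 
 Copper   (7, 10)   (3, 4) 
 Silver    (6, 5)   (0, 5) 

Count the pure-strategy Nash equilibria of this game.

1

Both Copper: the eastern merchant gets 7 (best alternative 6); the western merchant gets 10 (best alternative 4). Neither deviates — NE.
Both Silver is not a NE: the eastern merchant would switch to Copper (3 > 0).
No other cell survives both best-response checks, so there is 1 pure NE.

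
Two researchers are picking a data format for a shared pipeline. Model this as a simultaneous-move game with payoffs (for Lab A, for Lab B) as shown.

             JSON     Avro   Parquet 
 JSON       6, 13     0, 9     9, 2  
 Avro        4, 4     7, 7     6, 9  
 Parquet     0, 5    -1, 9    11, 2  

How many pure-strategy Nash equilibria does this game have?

Both JSON: Lab A gets 6 (best alternative 4); Lab B gets 13 (best alternative 9). Neither deviates — NE.
Both Avro is not a NE: Lab B would switch to Parquet (9 > 7).
No other cell survives both best-response checks, so there is 1 pure NE.

1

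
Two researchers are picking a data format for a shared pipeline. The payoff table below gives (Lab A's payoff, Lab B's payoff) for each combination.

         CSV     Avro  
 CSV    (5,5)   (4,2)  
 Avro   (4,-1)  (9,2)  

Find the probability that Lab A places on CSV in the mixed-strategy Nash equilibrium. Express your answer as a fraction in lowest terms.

Lab A's mix p on CSV must make Lab B indifferent between CSV and Avro.
Lab B's payoff from CSV: 5p + (-1)(1−p). From Avro: 2p + 2(1−p).
Set equal: 3p = 3(1−p) → p = 3/6 = 1/2.

1/2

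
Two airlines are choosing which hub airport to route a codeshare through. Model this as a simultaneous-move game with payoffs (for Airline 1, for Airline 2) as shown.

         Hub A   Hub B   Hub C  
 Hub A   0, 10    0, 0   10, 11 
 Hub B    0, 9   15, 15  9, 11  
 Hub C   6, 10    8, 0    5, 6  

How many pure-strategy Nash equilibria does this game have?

3

(Hub A, Hub C): Airline 1 gets 10 (best alternative 9); Airline 2 gets 11 (best alternative 10). Neither deviates — NE.
Both Hub B: Airline 1 gets 15 (best alternative 8); Airline 2 gets 15 (best alternative 11). Neither deviates — NE.
(Hub C, Hub A): Airline 1 gets 6 (best alternative 0); Airline 2 gets 10 (best alternative 6). Neither deviates — NE.
Both Hub A is not a NE: Airline 1 would switch to Hub C (6 > 0).
No other cell survives both best-response checks, so there are 3 pure NE.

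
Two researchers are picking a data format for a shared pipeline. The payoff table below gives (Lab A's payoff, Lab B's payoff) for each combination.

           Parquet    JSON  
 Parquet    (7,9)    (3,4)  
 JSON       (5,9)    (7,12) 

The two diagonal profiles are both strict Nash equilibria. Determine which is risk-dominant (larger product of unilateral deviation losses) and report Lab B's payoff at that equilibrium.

12

At both Parquet: Lab A loses 7 − 5 = 2 by deviating; Lab B loses 9 − 4 = 5. Product = 2·5 = 10.
At both JSON: Lab A loses 7 − 3 = 4 by deviating; Lab B loses 12 − 9 = 3. Product = 4·3 = 12.
12 > 10, so both JSON is risk-dominant. Lab B's payoff there is 12.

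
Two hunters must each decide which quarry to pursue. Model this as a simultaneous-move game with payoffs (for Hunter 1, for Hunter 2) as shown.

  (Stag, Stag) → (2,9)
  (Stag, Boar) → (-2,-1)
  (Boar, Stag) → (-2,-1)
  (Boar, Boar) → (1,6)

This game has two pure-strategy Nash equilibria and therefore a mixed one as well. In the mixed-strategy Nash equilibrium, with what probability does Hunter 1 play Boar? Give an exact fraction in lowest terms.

10/17

Hunter 1's mix p on Stag must make Hunter 2 indifferent between Stag and Boar.
Hunter 2's payoff from Stag: 9p + (-1)(1−p). From Boar: (-1)p + 6(1−p).
Set equal: 10p = 7(1−p) → p = 7/17.
Probability on Boar is 1 − 7/17 = 10/17.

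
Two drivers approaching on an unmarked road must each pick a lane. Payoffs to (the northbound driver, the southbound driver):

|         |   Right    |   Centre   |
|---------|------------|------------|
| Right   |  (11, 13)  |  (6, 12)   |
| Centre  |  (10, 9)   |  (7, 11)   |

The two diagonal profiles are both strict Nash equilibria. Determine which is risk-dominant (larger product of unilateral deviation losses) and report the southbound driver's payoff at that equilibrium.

At both Right: the northbound driver loses 11 − 10 = 1 by deviating; the southbound driver loses 13 − 12 = 1. Product = 1·1 = 1.
At both Centre: the northbound driver loses 7 − 6 = 1 by deviating; the southbound driver loses 11 − 9 = 2. Product = 1·2 = 2.
2 > 1, so both Centre is risk-dominant. The southbound driver's payoff there is 11.

11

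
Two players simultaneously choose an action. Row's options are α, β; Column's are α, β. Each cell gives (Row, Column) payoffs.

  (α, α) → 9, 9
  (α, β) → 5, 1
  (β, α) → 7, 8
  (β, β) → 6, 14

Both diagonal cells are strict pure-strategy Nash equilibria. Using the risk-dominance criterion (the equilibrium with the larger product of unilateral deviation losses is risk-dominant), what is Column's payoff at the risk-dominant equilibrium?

9

At both α: Row loses 9 − 7 = 2 by deviating; Column loses 9 − 1 = 8. Product = 2·8 = 16.
At both β: Row loses 6 − 5 = 1 by deviating; Column loses 14 − 8 = 6. Product = 1·6 = 6.
16 > 6, so both α is risk-dominant. Column's payoff there is 9.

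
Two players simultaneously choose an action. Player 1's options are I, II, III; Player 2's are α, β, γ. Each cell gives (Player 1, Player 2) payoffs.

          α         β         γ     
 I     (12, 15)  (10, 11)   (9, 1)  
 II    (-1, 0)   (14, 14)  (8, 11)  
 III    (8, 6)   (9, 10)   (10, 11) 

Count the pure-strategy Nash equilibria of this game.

3

(I, α): Player 1 gets 12 (best alternative 8); Player 2 gets 15 (best alternative 11). Neither deviates — NE.
(II, β): Player 1 gets 14 (best alternative 10); Player 2 gets 14 (best alternative 11). Neither deviates — NE.
(III, γ): Player 1 gets 10 (best alternative 9); Player 2 gets 11 (best alternative 10). Neither deviates — NE.
(III, β) is not a NE: Player 1 would switch to II (14 > 9).
No other cell survives both best-response checks, so there are 3 pure NE.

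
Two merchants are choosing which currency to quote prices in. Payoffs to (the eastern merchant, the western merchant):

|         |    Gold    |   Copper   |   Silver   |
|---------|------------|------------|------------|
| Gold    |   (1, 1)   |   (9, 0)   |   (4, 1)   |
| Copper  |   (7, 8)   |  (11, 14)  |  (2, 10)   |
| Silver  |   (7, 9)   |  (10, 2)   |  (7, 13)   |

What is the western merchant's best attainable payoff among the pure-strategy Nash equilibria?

Both Copper is a pure NE (the eastern merchant: 11 ≥ 10; the western merchant: 14 ≥ 10). The western merchant gets 14.
Both Silver is a pure NE (the eastern merchant: 7 ≥ 4; the western merchant: 13 ≥ 9). The western merchant gets 13.
Every other cell has a profitable deviation for at least one player. Highest of {14, 13} is 14.

14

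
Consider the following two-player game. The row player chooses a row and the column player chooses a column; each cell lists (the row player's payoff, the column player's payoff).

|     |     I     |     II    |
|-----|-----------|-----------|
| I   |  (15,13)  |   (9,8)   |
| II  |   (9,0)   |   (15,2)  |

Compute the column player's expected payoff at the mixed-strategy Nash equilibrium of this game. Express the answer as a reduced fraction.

The row player mixes with probability p on I, chosen so the column player is indifferent: 13p + 0(1−p) = 8p + 2(1−p) gives p = 2/7.
The column player's expected payoff is 13·2/7 + 0·5/7 = 26/7.

26/7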